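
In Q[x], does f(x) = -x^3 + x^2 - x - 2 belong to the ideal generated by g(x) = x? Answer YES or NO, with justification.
NO

In Q[x] the ideal (g) consists of all multiples of g, so f ∈ (g) iff g | f, i.e. iff the remainder of f on division by g is 0. Divide f by g (g is monic, so eliminate the leading term of the running remainder at each step):
  leading term -x^3: subtract (-x^2)·g(x) = -x^3, leaving x^2 - x - 2
  leading term x^2: subtract (x)·g(x) = x^2, leaving -x - 2
  leading term -x: subtract (-1)·g(x) = -x, leaving -2
The remainder r(x) = -2 ≠ 0 (and deg r < deg g), so g ∤ f, i.e. f ∉ (g).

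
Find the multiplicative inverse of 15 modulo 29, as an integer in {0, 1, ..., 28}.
Apply the extended Euclidean algorithm to (29, 15), tracking rows (r, s, t) with s·29 + t·15 = r. Each division r_prev = q·r_cur + r_new produces the new row as (previous row) − q·(current row):
  row A: (29, 1, 0)   [1·29 + 0·15 = 29]
  row B: (15, 0, 1)   [0·29 + 1·15 = 15]
  29 = 1·15 + 14   → row C = row A − 1·row B = (14, 1, −1)   [check: 1·29 − 1·15 = 14]
  15 = 1·14 + 1   → row D = row B − 1·row C = (1, −1, 2)   [check: −1·29 + 2·15 = 1]
  14 = 14·1 + 0   → remainder 0, stop. gcd = 1 (last nonzero row D).
The gcd is 1, so 15 is invertible mod 29. The last nonzero row gives −1·29 + 2·15 = 1, so t = 2. So 15^(−1) ≡ 2 (mod 29). Verify: 15 · 2 = 30 ≡ 1 (mod 29). ✓

Final answer: 15^(−1) ≡ 2 (mod 29)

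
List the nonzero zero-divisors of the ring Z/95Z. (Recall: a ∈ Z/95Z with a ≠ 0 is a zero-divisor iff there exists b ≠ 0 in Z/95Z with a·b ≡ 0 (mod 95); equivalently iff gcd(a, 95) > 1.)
nonzero zero-divisors of Z/95Z = {5, 10, 15, 19, 20, 25, 30, 35, 38, 40, 45, 50, 55, 57, 60, 65, 70, 75, 76, 80, 85, 90}

An element a ∈ Z/95Z (with a ≠ 0) is a zero-divisor iff gcd(a, 95) > 1 (because a is a unit precisely when gcd(a, n) = 1, and in Z/nZ every nonzero, non-unit element is a zero-divisor). Scan a = 1, ..., 94 and keep those with gcd(a, 95) > 1:
  gcd(5, 95) = 5, gcd(10, 95) = 5, gcd(15, 95) = 5, gcd(19, 95) = 19, gcd(20, 95) = 5, gcd(25, 95) = 5, gcd(30, 95) = 5, gcd(35, 95) = 5, gcd(38, 95) = 19, gcd(40, 95) = 5, gcd(45, 95) = 5, gcd(50, 95) = 5, gcd(55, 95) = 5, gcd(57, 95) = 19, gcd(60, 95) = 5, gcd(65, 95) = 5, gcd(70, 95) = 5, gcd(75, 95) = 5, gcd(76, 95) = 19, gcd(80, 95) = 5, gcd(85, 95) = 5, gcd(90, 95) = 5.
All other a ∈ {1, ..., 94} have gcd(a, 95) = 1 and are units. So the nonzero zero-divisors are exactly the 22 values of a appearing in this scan.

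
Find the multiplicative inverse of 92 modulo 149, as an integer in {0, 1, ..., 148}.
92^(−1) ≡ 115 (mod 149)

Apply the extended Euclidean algorithm to (149, 92), tracking rows (r, s, t) with s·149 + t·92 = r. Each division r_prev = q·r_cur + r_new produces the new row as (previous row) − q·(current row):
  row A: (149, 1, 0)   [1·149 + 0·92 = 149]
  row B: (92, 0, 1)   [0·149 + 1·92 = 92]
  149 = 1·92 + 57   → row C = row A − 1·row B = (57, 1, −1)   [check: 1·149 − 1·92 = 57]
  92 = 1·57 + 35   → row D = row B − 1·row C = (35, −1, 2)   [check: −1·149 + 2·92 = 35]
  57 = 1·35 + 22   → row E = row C − 1·row D = (22, 2, −3)   [check: 2·149 − 3·92 = 22]
  35 = 1·22 + 13   → row F = row D − 1·row E = (13, −3, 5)   [check: −3·149 + 5·92 = 13]
  22 = 1·13 + 9   → row G = row E − 1·row F = (9, 5, −8)   [check: 5·149 − 8·92 = 9]
  13 = 1·9 + 4   → row H = row F − 1·row G = (4, −8, 13)   [check: −8·149 + 13·92 = 4]
  9 = 2·4 + 1   → row I = row G − 2·row H = (1, 21, −34)   [check: 21·149 − 34·92 = 1]
  4 = 4·1 + 0   → remainder 0, stop. gcd = 1 (last nonzero row I).
The gcd is 1, so 92 is invertible mod 149. The last nonzero row gives 21·149 − 34·92 = 1, so t = −34. So 92^(−1) ≡ −34 ≡ 115 (mod 149). Verify: 92 · 115 = 10580 ≡ 1 (mod 149). ✓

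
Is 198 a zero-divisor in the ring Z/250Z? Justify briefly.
gcd(198, 250) = 2 > 1, so 198 is not a unit in Z/250Z. In Z/nZ every nonzero non-unit is a zero-divisor: explicitly, take b = 250/gcd = 125 ≠ 0 (mod 250); then 198·125 = 24750 = 99·250, i.e. 198·125 ≡ 0 (mod 250). So 198 is a zero-divisor.

Final answer: YES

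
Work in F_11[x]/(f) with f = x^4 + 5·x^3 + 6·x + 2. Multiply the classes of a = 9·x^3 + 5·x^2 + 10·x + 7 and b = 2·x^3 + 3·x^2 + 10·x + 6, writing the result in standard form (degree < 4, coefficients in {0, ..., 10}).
Multiply as integer polynomials: a · b = 18·x^6 + 37·x^5 + 125·x^4 + 148·x^3 + 151·x^2 + 130·x + 42. Reducing coefficients mod 11: a · b ≡ 7·x^6 + 4·x^5 + 4·x^4 + 5·x^3 + 8·x^2 + 9·x + 9. Now divide by f(x) = x^4 + 5·x^3 + 6·x + 2 in F_11[x], eliminating the leading term at each step:
  leading term 7·x^6: subtract (7·x^2)·f(x) = 7·x^6 + 2·x^5 + 9·x^3 + 3·x^2, leaving 2·x^5 + 4·x^4 + 7·x^3 + 5·x^2 + 9·x + 9 (coefficients mod 11)
  leading term 2·x^5: subtract (2·x)·f(x) = 2·x^5 + 10·x^4 + x^2 + 4·x, leaving 5·x^4 + 7·x^3 + 4·x^2 + 5·x + 9 (coefficients mod 11)
  leading term 5·x^4: subtract (5)·f(x) = 5·x^4 + 3·x^3 + 8·x + 10, leaving 4·x^3 + 4·x^2 + 8·x + 10 (coefficients mod 11)
The degree is now < 4, so this is the remainder. Hence a · b ≡ 4·x^3 + 4·x^2 + 8·x + 10 in F_11[x]/(f).

Final answer: a · b ≡ 4·x^3 + 4·x^2 + 8·x + 10 (mod f(x))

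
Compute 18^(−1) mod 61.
18^(−1) ≡ 17 (mod 61)

Apply the extended Euclidean algorithm to (61, 18), tracking rows (r, s, t) with s·61 + t·18 = r. Each division r_prev = q·r_cur + r_new produces the new row as (previous row) − q·(current row):
  row A: (61, 1, 0)   [1·61 + 0·18 = 61]
  row B: (18, 0, 1)   [0·61 + 1·18 = 18]
  61 = 3·18 + 7   → row C = row A − 3·row B = (7, 1, −3)   [check: 1·61 − 3·18 = 7]
  18 = 2·7 + 4   → row D = row B − 2·row C = (4, −2, 7)   [check: −2·61 + 7·18 = 4]
  7 = 1·4 + 3   → row E = row C − 1·row D = (3, 3, −10)   [check: 3·61 − 10·18 = 3]
  4 = 1·3 + 1   → row F = row D − 1·row E = (1, −5, 17)   [check: −5·61 + 17·18 = 1]
  3 = 3·1 + 0   → remainder 0, stop. gcd = 1 (last nonzero row F).
The gcd is 1, so 18 is invertible mod 61. The last nonzero row gives −5·61 + 17·18 = 1, so t = 17. So 18^(−1) ≡ 17 (mod 61). Verify: 18 · 17 = 306 ≡ 1 (mod 61). ✓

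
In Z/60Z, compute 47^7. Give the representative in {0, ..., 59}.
23

Use repeated squaring. Binary(7) = 111. Walk through the bits of the exponent 7 left-to-right: at each bit after the leading one, square the running value, then multiply by 47 if the bit is 1 (always reducing mod 60):
  bit 1 = 1 (leading): start with 47.
  bit 2 = 1: square 47^2 = 2209 ≡ 49; bit is 1, so multiply 49·47 = 2303 ≡ 23 (mod 60).
  bit 3 = 1: square 23^2 = 529 ≡ 49; bit is 1, so multiply 49·47 = 2303 ≡ 23 (mod 60).
Final value: 47^7 ≡ 23 (mod 60).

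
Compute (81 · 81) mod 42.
Reduce the factors first: 81 ≡ 39, 81 ≡ 39 (mod 42), so 81 · 81 ≡ 39 · 39 (mod 42). 39 · 39 = 1521. Dividing by 42: 1521 = 36·42 + 9. So (81 · 81) mod 42 = 9.

Final answer: 9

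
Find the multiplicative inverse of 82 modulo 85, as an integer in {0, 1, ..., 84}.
Apply the extended Euclidean algorithm to (85, 82), tracking rows (r, s, t) with s·85 + t·82 = r. Each division r_prev = q·r_cur + r_new produces the new row as (previous row) − q·(current row):
  row A: (85, 1, 0)   [1·85 + 0·82 = 85]
  row B: (82, 0, 1)   [0·85 + 1·82 = 82]
  85 = 1·82 + 3   → row C = row A − 1·row B = (3, 1, −1)   [check: 1·85 − 1·82 = 3]
  82 = 27·3 + 1   → row D = row B − 27·row C = (1, −27, 28)   [check: −27·85 + 28·82 = 1]
  3 = 3·1 + 0   → remainder 0, stop. gcd = 1 (last nonzero row D).
The gcd is 1, so 82 is invertible mod 85. The last nonzero row gives −27·85 + 28·82 = 1, so t = 28. So 82^(−1) ≡ 28 (mod 85). Verify: 82 · 28 = 2296 ≡ 1 (mod 85). ✓

Final answer: 82^(−1) ≡ 28 (mod 85)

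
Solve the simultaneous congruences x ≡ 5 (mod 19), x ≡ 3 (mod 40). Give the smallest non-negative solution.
x ≡ 43 (mod 760); the representative in [0, 760) is 43

The moduli 19, 40 are pairwise coprime, so by the CRT there is a unique solution mod 19·40 = 760.
Solve by successive substitution. Start with x ≡ 5 (mod 19).
  Combine with x ≡ 3 (mod 40): write x = 5 + 19·t and require 5 + 19·t ≡ 3 (mod 40), i.e. 19·t ≡ 3 − 5 ≡ 38 (mod 40). Since 19^(−1) ≡ 19 (mod 40), t ≡ 19·38 ≡ 2 (mod 40). So x ≡ 5 + 19·2 = 43 (mod 760).
Unique solution in [0, 760): x = 43.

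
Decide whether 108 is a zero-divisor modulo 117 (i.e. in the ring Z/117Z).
gcd(108, 117) = 9 > 1, so 108 is not a unit in Z/117Z. In Z/nZ every nonzero non-unit is a zero-divisor: explicitly, take b = 117/gcd = 13 ≠ 0 (mod 117); then 108·13 = 1404 = 12·117, i.e. 108·13 ≡ 0 (mod 117). So 108 is a zero-divisor.

Final answer: YES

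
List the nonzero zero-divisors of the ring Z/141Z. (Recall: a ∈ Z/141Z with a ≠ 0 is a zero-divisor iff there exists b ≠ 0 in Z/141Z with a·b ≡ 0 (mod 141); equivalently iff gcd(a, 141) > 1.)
An element a ∈ Z/141Z (with a ≠ 0) is a zero-divisor iff gcd(a, 141) > 1 (because a is a unit precisely when gcd(a, n) = 1, and in Z/nZ every nonzero, non-unit element is a zero-divisor). Scan a = 1, ..., 140 and keep those with gcd(a, 141) > 1:
  gcd(3, 141) = 3, gcd(6, 141) = 3, gcd(9, 141) = 3, gcd(12, 141) = 3, gcd(15, 141) = 3, gcd(18, 141) = 3, gcd(21, 141) = 3, gcd(24, 141) = 3, gcd(27, 141) = 3, gcd(30, 141) = 3, gcd(33, 141) = 3, gcd(36, 141) = 3, gcd(39, 141) = 3, gcd(42, 141) = 3, gcd(45, 141) = 3, gcd(47, 141) = 47, gcd(48, 141) = 3, gcd(51, 141) = 3, gcd(54, 141) = 3, gcd(57, 141) = 3, gcd(60, 141) = 3, gcd(63, 141) = 3, gcd(66, 141) = 3, gcd(69, 141) = 3, gcd(72, 141) = 3, gcd(75, 141) = 3, gcd(78, 141) = 3, gcd(81, 141) = 3, gcd(84, 141) = 3, gcd(87, 141) = 3, gcd(90, 141) = 3, gcd(93, 141) = 3, gcd(94, 141) = 47, gcd(96, 141) = 3, gcd(99, 141) = 3, gcd(102, 141) = 3, gcd(105, 141) = 3, gcd(108, 141) = 3, gcd(111, 141) = 3, gcd(114, 141) = 3, gcd(117, 141) = 3, gcd(120, 141) = 3, gcd(123, 141) = 3, gcd(126, 141) = 3, gcd(129, 141) = 3, gcd(132, 141) = 3, gcd(135, 141) = 3, gcd(138, 141) = 3.
All other a ∈ {1, ..., 140} have gcd(a, 141) = 1 and are units. So the nonzero zero-divisors are exactly the 48 values of a appearing in this scan.

Final answer: nonzero zero-divisors of Z/141Z = {3, 6, 9, 12, 15, 18, 21, 24, 27, 30, 33, 36, 39, 42, 45, 47, 48, 51, 54, 57, 60, 63, 66, 69, 72, 75, 78, 81, 84, 87, 90, 93, 94, 96, 99, 102, 105, 108, 111, 114, 117, 120, 123, 126, 129, 132, 135, 138}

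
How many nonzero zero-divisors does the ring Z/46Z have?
Z/46Z has 23 nonzero zero-divisors

In Z/46Z each nonzero element is either a unit (gcd with 46 is 1) or a zero-divisor (gcd > 1). The number of units is φ(46): factorise 46 = 2 · 23, so φ(46) = (2 − 1) · (23 − 1) = 1 · 22 = 22. The nonzero elements number 46 − 1 = 45. Hence the nonzero zero-divisors number 45 − 22 = 23.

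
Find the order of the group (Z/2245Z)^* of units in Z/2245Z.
(Z/2245Z)^* consists of the classes a with gcd(a, 2245) = 1, so its order is φ(2245). φ is multiplicative, with φ(p^e) = p^e − p^(e−1). Factorise 2245 = 5 · 449. Then
  φ(2245) = (5 − 1) · (449 − 1) = 4 · 448 = 1792.
Thus |(Z/2245Z)^*| = 1792.

Final answer: |(Z/2245Z)^*| = 1792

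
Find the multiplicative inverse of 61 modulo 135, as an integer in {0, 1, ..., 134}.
Apply the extended Euclidean algorithm to (135, 61), tracking rows (r, s, t) with s·135 + t·61 = r. Each division r_prev = q·r_cur + r_new produces the new row as (previous row) − q·(current row):
  row A: (135, 1, 0)   [1·135 + 0·61 = 135]
  row B: (61, 0, 1)   [0·135 + 1·61 = 61]
  135 = 2·61 + 13   → row C = row A − 2·row B = (13, 1, −2)   [check: 1·135 − 2·61 = 13]
  61 = 4·13 + 9   → row D = row B − 4·row C = (9, −4, 9)   [check: −4·135 + 9·61 = 9]
  13 = 1·9 + 4   → row E = row C − 1·row D = (4, 5, −11)   [check: 5·135 − 11·61 = 4]
  9 = 2·4 + 1   → row F = row D − 2·row E = (1, −14, 31)   [check: −14·135 + 31·61 = 1]
  4 = 4·1 + 0   → remainder 0, stop. gcd = 1 (last nonzero row F).
The gcd is 1, so 61 is invertible mod 135. The last nonzero row gives −14·135 + 31·61 = 1, so t = 31. So 61^(−1) ≡ 31 (mod 135). Verify: 61 · 31 = 1891 ≡ 1 (mod 135). ✓

Final answer: 61^(−1) ≡ 31 (mod 135)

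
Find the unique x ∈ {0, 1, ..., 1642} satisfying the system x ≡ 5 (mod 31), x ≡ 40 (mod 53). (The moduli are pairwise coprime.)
x ≡ 1524 (mod 1643); the representative in [0, 1643) is 1524

The moduli 31, 53 are pairwise coprime, so by the CRT there is a unique solution mod 31·53 = 1643.
Solve by successive substitution. Start with x ≡ 5 (mod 31).
  Combine with x ≡ 40 (mod 53): write x = 5 + 31·t and require 5 + 31·t ≡ 40 (mod 53), i.e. 31·t ≡ 40 − 5 ≡ 35 (mod 53). Since 31^(−1) ≡ 12 (mod 53), t ≡ 12·35 ≡ 49 (mod 53). So x ≡ 5 + 31·49 = 1524 (mod 1643).
Unique solution in [0, 1643): x = 1524.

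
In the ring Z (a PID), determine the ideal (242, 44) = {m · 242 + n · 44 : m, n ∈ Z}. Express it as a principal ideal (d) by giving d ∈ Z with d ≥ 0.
(242, 44) = (22); d = 22

In the PID Z, (a, b) is generated by gcd(a, b). Compute gcd(242, 44) with the extended Euclidean algorithm, tracking rows (r, s, t) with s·242 + t·44 = r:
  row A: (242, 1, 0)   [1·242 + 0·44 = 242]
  row B: (44, 0, 1)   [0·242 + 1·44 = 44]
  242 = 5·44 + 22   → row C = row A − 5·row B = (22, 1, −5)   [check: 1·242 − 5·44 = 22]
  44 = 2·22 + 0   → remainder 0, stop. gcd = 22 (last nonzero row C).
So gcd(242, 44) = 22, with Bézout identity 1·242 − 5·44 = 22. Containment (⊇): the Bézout identity exhibits 22 as an element of (242, 44), giving (22) ⊆ (242, 44). Containment (⊆): since 22 | 242 and 22 | 44 (242 = 22·11, 44 = 22·2), every Z-linear combination of 242 and 44 is divisible by 22, so (242, 44) ⊆ (22). Therefore (242, 44) = (22), d = 22.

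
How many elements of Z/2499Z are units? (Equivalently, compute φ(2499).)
Z/2499Z has φ(2499) = 1344 units

An element a ∈ Z/2499Z is a unit iff gcd(a, 2499) = 1, so the number of units is φ(2499). φ is multiplicative, with φ(p^e) = p^e − p^(e−1). Factorise 2499 = 3 · 7^2 · 17. Then
  φ(2499) = (3 − 1) · (7^2 − 7^1) · (17 − 1) = 2 · 42 · 16 = 1344.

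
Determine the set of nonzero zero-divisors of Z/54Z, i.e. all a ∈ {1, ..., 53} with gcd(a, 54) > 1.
An element a ∈ Z/54Z (with a ≠ 0) is a zero-divisor iff gcd(a, 54) > 1 (because a is a unit precisely when gcd(a, n) = 1, and in Z/nZ every nonzero, non-unit element is a zero-divisor). Scan a = 1, ..., 53 and keep those with gcd(a, 54) > 1:
  gcd(2, 54) = 2, gcd(3, 54) = 3, gcd(4, 54) = 2, gcd(6, 54) = 6, gcd(8, 54) = 2, gcd(9, 54) = 9, gcd(10, 54) = 2, gcd(12, 54) = 6, gcd(14, 54) = 2, gcd(15, 54) = 3, gcd(16, 54) = 2, gcd(18, 54) = 18, gcd(20, 54) = 2, gcd(21, 54) = 3, gcd(22, 54) = 2, gcd(24, 54) = 6, gcd(26, 54) = 2, gcd(27, 54) = 27, gcd(28, 54) = 2, gcd(30, 54) = 6, gcd(32, 54) = 2, gcd(33, 54) = 3, gcd(34, 54) = 2, gcd(36, 54) = 18, gcd(38, 54) = 2, gcd(39, 54) = 3, gcd(40, 54) = 2, gcd(42, 54) = 6, gcd(44, 54) = 2, gcd(45, 54) = 9, gcd(46, 54) = 2, gcd(48, 54) = 6, gcd(50, 54) = 2, gcd(51, 54) = 3, gcd(52, 54) = 2.
All other a ∈ {1, ..., 53} have gcd(a, 54) = 1 and are units. So the nonzero zero-divisors are exactly the 35 values of a appearing in this scan.

Final answer: nonzero zero-divisors of Z/54Z = {2, 3, 4, 6, 8, 9, 10, 12, 14, 15, 16, 18, 20, 21, 22, 24, 26, 27, 28, 30, 32, 33, 34, 36, 38, 39, 40, 42, 44, 45, 46, 48, 50, 51, 52}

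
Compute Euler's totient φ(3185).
φ is multiplicative, with φ(p^e) = p^e − p^(e−1). Factorise 3185 = 5 · 7^2 · 13. Then
  φ(3185) = (5 − 1) · (7^2 − 7^1) · (13 − 1) = 4 · 42 · 12 = 2016.

Final answer: φ(3185) = 2016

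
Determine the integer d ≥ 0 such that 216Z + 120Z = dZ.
(216, 120) = (24); d = 24

In the PID Z, (a, b) is generated by gcd(a, b). Compute gcd(216, 120) with the extended Euclidean algorithm, tracking rows (r, s, t) with s·216 + t·120 = r:
  row A: (216, 1, 0)   [1·216 + 0·120 = 216]
  row B: (120, 0, 1)   [0·216 + 1·120 = 120]
  216 = 1·120 + 96   → row C = row A − 1·row B = (96, 1, −1)   [check: 1·216 − 1·120 = 96]
  120 = 1·96 + 24   → row D = row B − 1·row C = (24, −1, 2)   [check: −1·216 + 2·120 = 24]
  96 = 4·24 + 0   → remainder 0, stop. gcd = 24 (last nonzero row D).
So gcd(216, 120) = 24, with Bézout identity −1·216 + 2·120 = 24. Containment (⊇): the Bézout identity exhibits 24 as an element of (216, 120), giving (24) ⊆ (216, 120). Containment (⊆): since 24 | 216 and 24 | 120 (216 = 24·9, 120 = 24·5), every Z-linear combination of 216 and 120 is divisible by 24, so (216, 120) ⊆ (24). Therefore (216, 120) = (24), d = 24.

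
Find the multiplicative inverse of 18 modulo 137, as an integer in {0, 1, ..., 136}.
Apply the extended Euclidean algorithm to (137, 18), tracking rows (r, s, t) with s·137 + t·18 = r. Each division r_prev = q·r_cur + r_new produces the new row as (previous row) − q·(current row):
  row A: (137, 1, 0)   [1·137 + 0·18 = 137]
  row B: (18, 0, 1)   [0·137 + 1·18 = 18]
  137 = 7·18 + 11   → row C = row A − 7·row B = (11, 1, −7)   [check: 1·137 − 7·18 = 11]
  18 = 1·11 + 7   → row D = row B − 1·row C = (7, −1, 8)   [check: −1·137 + 8·18 = 7]
  11 = 1·7 + 4   → row E = row C − 1·row D = (4, 2, −15)   [check: 2·137 − 15·18 = 4]
  7 = 1·4 + 3   → row F = row D − 1·row E = (3, −3, 23)   [check: −3·137 + 23·18 = 3]
  4 = 1·3 + 1   → row G = row E − 1·row F = (1, 5, −38)   [check: 5·137 − 38·18 = 1]
  3 = 3·1 + 0   → remainder 0, stop. gcd = 1 (last nonzero row G).
The gcd is 1, so 18 is invertible mod 137. The last nonzero row gives 5·137 − 38·18 = 1, so t = −38. So 18^(−1) ≡ −38 ≡ 99 (mod 137). Verify: 18 · 99 = 1782 ≡ 1 (mod 137). ✓

Final answer: 18^(−1) ≡ 99 (mod 137)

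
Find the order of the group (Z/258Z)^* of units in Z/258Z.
|(Z/258Z)^*| = 84

(Z/258Z)^* consists of the classes a with gcd(a, 258) = 1, so its order is φ(258). φ is multiplicative, with φ(p^e) = p^e − p^(e−1). Factorise 258 = 2 · 3 · 43. Then
  φ(258) = (2 − 1) · (3 − 1) · (43 − 1) = 1 · 2 · 42 = 84.
Thus |(Z/258Z)^*| = 84.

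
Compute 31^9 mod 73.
Use repeated squaring. Binary(9) = 1001. Walk through the bits of the exponent 9 left-to-right: at each bit after the leading one, square the running value, then multiply by 31 if the bit is 1 (always reducing mod 73):
  bit 1 = 1 (leading): start with 31.
  bit 2 = 0: square 31^2 = 961 ≡ 12 (mod 73).
  bit 3 = 0: square 12^2 = 144 ≡ 71 (mod 73).
  bit 4 = 1: square 71^2 = 5041 ≡ 4; bit is 1, so multiply 4·31 = 124 ≡ 51 (mod 73).
Final value: 31^9 ≡ 51 (mod 73).

Final answer: 51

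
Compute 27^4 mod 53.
Use repeated squaring. Binary(4) = 100. Walk through the bits of the exponent 4 left-to-right: at each bit after the leading one, square the running value, then multiply by 27 if the bit is 1 (always reducing mod 53):
  bit 1 = 1 (leading): start with 27.
  bit 2 = 0: square 27^2 = 729 ≡ 40 (mod 53).
  bit 3 = 0: square 40^2 = 1600 ≡ 10 (mod 53).
Final value: 27^4 ≡ 10 (mod 53).

Final answer: 10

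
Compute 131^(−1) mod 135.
Apply the extended Euclidean algorithm to (135, 131), tracking rows (r, s, t) with s·135 + t·131 = r. Each division r_prev = q·r_cur + r_new produces the new row as (previous row) − q·(current row):
  row A: (135, 1, 0)   [1·135 + 0·131 = 135]
  row B: (131, 0, 1)   [0·135 + 1·131 = 131]
  135 = 1·131 + 4   → row C = row A − 1·row B = (4, 1, −1)   [check: 1·135 − 1·131 = 4]
  131 = 32·4 + 3   → row D = row B − 32·row C = (3, −32, 33)   [check: −32·135 + 33·131 = 3]
  4 = 1·3 + 1   → row E = row C − 1·row D = (1, 33, −34)   [check: 33·135 − 34·131 = 1]
  3 = 3·1 + 0   → remainder 0, stop. gcd = 1 (last nonzero row E).
The gcd is 1, so 131 is invertible mod 135. The last nonzero row gives 33·135 − 34·131 = 1, so t = −34. So 131^(−1) ≡ −34 ≡ 101 (mod 135). Verify: 131 · 101 = 13231 ≡ 1 (mod 135). ✓

Final answer: 131^(−1) ≡ 101 (mod 135)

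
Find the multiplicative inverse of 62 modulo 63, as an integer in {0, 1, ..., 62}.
Apply the extended Euclidean algorithm to (63, 62), tracking rows (r, s, t) with s·63 + t·62 = r. Each division r_prev = q·r_cur + r_new produces the new row as (previous row) − q·(current row):
  row A: (63, 1, 0)   [1·63 + 0·62 = 63]
  row B: (62, 0, 1)   [0·63 + 1·62 = 62]
  63 = 1·62 + 1   → row C = row A − 1·row B = (1, 1, −1)   [check: 1·63 − 1·62 = 1]
  62 = 62·1 + 0   → remainder 0, stop. gcd = 1 (last nonzero row C).
The gcd is 1, so 62 is invertible mod 63. The last nonzero row gives 1·63 − 1·62 = 1, so t = −1. So 62^(−1) ≡ −1 ≡ 62 (mod 63). Verify: 62 · 62 = 3844 ≡ 1 (mod 63). ✓

Final answer: 62^(−1) ≡ 62 (mod 63)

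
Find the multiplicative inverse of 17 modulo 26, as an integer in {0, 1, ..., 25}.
17^(−1) ≡ 23 (mod 26)

Apply the extended Euclidean algorithm to (26, 17), tracking rows (r, s, t) with s·26 + t·17 = r. Each division r_prev = q·r_cur + r_new produces the new row as (previous row) − q·(current row):
  row A: (26, 1, 0)   [1·26 + 0·17 = 26]
  row B: (17, 0, 1)   [0·26 + 1·17 = 17]
  26 = 1·17 + 9   → row C = row A − 1·row B = (9, 1, −1)   [check: 1·26 − 1·17 = 9]
  17 = 1·9 + 8   → row D = row B − 1·row C = (8, −1, 2)   [check: −1·26 + 2·17 = 8]
  9 = 1·8 + 1   → row E = row C − 1·row D = (1, 2, −3)   [check: 2·26 − 3·17 = 1]
  8 = 8·1 + 0   → remainder 0, stop. gcd = 1 (last nonzero row E).
The gcd is 1, so 17 is invertible mod 26. The last nonzero row gives 2·26 − 3·17 = 1, so t = −3. So 17^(−1) ≡ −3 ≡ 23 (mod 26). Verify: 17 · 23 = 391 ≡ 1 (mod 26). ✓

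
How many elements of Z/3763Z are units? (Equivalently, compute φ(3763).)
Z/3763Z has φ(3763) = 3640 units

An element a ∈ Z/3763Z is a unit iff gcd(a, 3763) = 1, so the number of units is φ(3763). φ is multiplicative, with φ(p^e) = p^e − p^(e−1). Factorise 3763 = 53 · 71. Then
  φ(3763) = (53 − 1) · (71 − 1) = 52 · 70 = 3640.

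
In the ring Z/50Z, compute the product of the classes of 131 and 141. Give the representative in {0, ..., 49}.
21

Reduce the factors first: 131 ≡ 31, 141 ≡ 41 (mod 50), so 131 · 141 ≡ 31 · 41 (mod 50). 31 · 41 = 1271. Dividing by 50: 1271 = 25·50 + 21. So (131 · 141) mod 50 = 21.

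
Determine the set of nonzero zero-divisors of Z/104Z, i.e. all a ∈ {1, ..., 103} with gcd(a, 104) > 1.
nonzero zero-divisors of Z/104Z = {2, 4, 6, 8, 10, 12, 13, 14, 16, 18, 20, 22, 24, 26, 28, 30, 32, 34, 36, 38, 39, 40, 42, 44, 46, 48, 50, 52, 54, 56, 58, 60, 62, 64, 65, 66, 68, 70, 72, 74, 76, 78, 80, 82, 84, 86, 88, 90, 91, 92, 94, 96, 98, 100, 102}

An element a ∈ Z/104Z (with a ≠ 0) is a zero-divisor iff gcd(a, 104) > 1 (because a is a unit precisely when gcd(a, n) = 1, and in Z/nZ every nonzero, non-unit element is a zero-divisor). Scan a = 1, ..., 103 and keep those with gcd(a, 104) > 1:
  gcd(2, 104) = 2, gcd(4, 104) = 4, gcd(6, 104) = 2, gcd(8, 104) = 8, gcd(10, 104) = 2, gcd(12, 104) = 4, gcd(13, 104) = 13, gcd(14, 104) = 2, gcd(16, 104) = 8, gcd(18, 104) = 2, gcd(20, 104) = 4, gcd(22, 104) = 2, gcd(24, 104) = 8, gcd(26, 104) = 26, gcd(28, 104) = 4, gcd(30, 104) = 2, gcd(32, 104) = 8, gcd(34, 104) = 2, gcd(36, 104) = 4, gcd(38, 104) = 2, gcd(39, 104) = 13, gcd(40, 104) = 8, gcd(42, 104) = 2, gcd(44, 104) = 4, gcd(46, 104) = 2, gcd(48, 104) = 8, gcd(50, 104) = 2, gcd(52, 104) = 52, gcd(54, 104) = 2, gcd(56, 104) = 8, gcd(58, 104) = 2, gcd(60, 104) = 4, gcd(62, 104) = 2, gcd(64, 104) = 8, gcd(65, 104) = 13, gcd(66, 104) = 2, gcd(68, 104) = 4, gcd(70, 104) = 2, gcd(72, 104) = 8, gcd(74, 104) = 2, gcd(76, 104) = 4, gcd(78, 104) = 26, gcd(80, 104) = 8, gcd(82, 104) = 2, gcd(84, 104) = 4, gcd(86, 104) = 2, gcd(88, 104) = 8, gcd(90, 104) = 2, gcd(91, 104) = 13, gcd(92, 104) = 4, gcd(94, 104) = 2, gcd(96, 104) = 8, gcd(98, 104) = 2, gcd(100, 104) = 4, gcd(102, 104) = 2.
All other a ∈ {1, ..., 103} have gcd(a, 104) = 1 and are units. So the nonzero zero-divisors are exactly the 55 values of a appearing in this scan.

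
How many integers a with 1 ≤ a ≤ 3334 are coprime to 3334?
1666

The number of a ∈ {1, ..., 3334} with gcd(a, 3334) = 1 is by definition Euler's totient φ(3334). φ is multiplicative, with φ(p^e) = p^e − p^(e−1). Factorise 3334 = 2 · 1667. Then
  φ(3334) = (2 − 1) · (1667 − 1) = 1 · 1666 = 1666.
So there are 1666 such integers.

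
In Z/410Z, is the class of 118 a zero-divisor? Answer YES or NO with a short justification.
YES

gcd(118, 410) = 2 > 1, so 118 is not a unit in Z/410Z. In Z/nZ every nonzero non-unit is a zero-divisor: explicitly, take b = 410/gcd = 205 ≠ 0 (mod 410); then 118·205 = 24190 = 59·410, i.e. 118·205 ≡ 0 (mod 410). So 118 is a zero-divisor.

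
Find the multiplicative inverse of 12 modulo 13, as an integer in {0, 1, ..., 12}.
Apply the extended Euclidean algorithm to (13, 12), tracking rows (r, s, t) with s·13 + t·12 = r. Each division r_prev = q·r_cur + r_new produces the new row as (previous row) − q·(current row):
  row A: (13, 1, 0)   [1·13 + 0·12 = 13]
  row B: (12, 0, 1)   [0·13 + 1·12 = 12]
  13 = 1·12 + 1   → row C = row A − 1·row B = (1, 1, −1)   [check: 1·13 − 1·12 = 1]
  12 = 12·1 + 0   → remainder 0, stop. gcd = 1 (last nonzero row C).
The gcd is 1, so 12 is invertible mod 13. The last nonzero row gives 1·13 − 1·12 = 1, so t = −1. So 12^(−1) ≡ −1 ≡ 12 (mod 13). Verify: 12 · 12 = 144 ≡ 1 (mod 13). ✓

Final answer: 12^(−1) ≡ 12 (mod 13)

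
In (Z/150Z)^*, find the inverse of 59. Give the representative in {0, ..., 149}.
Apply the extended Euclidean algorithm to (150, 59), tracking rows (r, s, t) with s·150 + t·59 = r. Each division r_prev = q·r_cur + r_new produces the new row as (previous row) − q·(current row):
  row A: (150, 1, 0)   [1·150 + 0·59 = 150]
  row B: (59, 0, 1)   [0·150 + 1·59 = 59]
  150 = 2·59 + 32   → row C = row A − 2·row B = (32, 1, −2)   [check: 1·150 − 2·59 = 32]
  59 = 1·32 + 27   → row D = row B − 1·row C = (27, −1, 3)   [check: −1·150 + 3·59 = 27]
  32 = 1·27 + 5   → row E = row C − 1·row D = (5, 2, −5)   [check: 2·150 − 5·59 = 5]
  27 = 5·5 + 2   → row F = row D − 5·row E = (2, −11, 28)   [check: −11·150 + 28·59 = 2]
  5 = 2·2 + 1   → row G = row E − 2·row F = (1, 24, −61)   [check: 24·150 − 61·59 = 1]
  2 = 2·1 + 0   → remainder 0, stop. gcd = 1 (last nonzero row G).
The gcd is 1, so 59 is invertible mod 150. The last nonzero row gives 24·150 − 61·59 = 1, so t = −61. So 59^(−1) ≡ −61 ≡ 89 (mod 150). Verify: 59 · 89 = 5251 ≡ 1 (mod 150). ✓

Final answer: 59^(−1) ≡ 89 (mod 150)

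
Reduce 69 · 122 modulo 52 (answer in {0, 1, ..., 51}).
46

Reduce the factors first: 69 ≡ 17, 122 ≡ 18 (mod 52), so 69 · 122 ≡ 17 · 18 (mod 52). 17 · 18 = 306. Dividing by 52: 306 = 5·52 + 46. So (69 · 122) mod 52 = 46.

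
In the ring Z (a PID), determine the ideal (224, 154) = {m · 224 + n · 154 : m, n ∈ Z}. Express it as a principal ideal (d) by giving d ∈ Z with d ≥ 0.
(224, 154) = (14); d = 14

In the PID Z, (a, b) is generated by gcd(a, b). Compute gcd(224, 154) with the extended Euclidean algorithm, tracking rows (r, s, t) with s·224 + t·154 = r:
  row A: (224, 1, 0)   [1·224 + 0·154 = 224]
  row B: (154, 0, 1)   [0·224 + 1·154 = 154]
  224 = 1·154 + 70   → row C = row A − 1·row B = (70, 1, −1)   [check: 1·224 − 1·154 = 70]
  154 = 2·70 + 14   → row D = row B − 2·row C = (14, −2, 3)   [check: −2·224 + 3·154 = 14]
  70 = 5·14 + 0   → remainder 0, stop. gcd = 14 (last nonzero row D).
So gcd(224, 154) = 14, with Bézout identity −2·224 + 3·154 = 14. Containment (⊇): the Bézout identity exhibits 14 as an element of (224, 154), giving (14) ⊆ (224, 154). Containment (⊆): since 14 | 224 and 14 | 154 (224 = 14·16, 154 = 14·11), every Z-linear combination of 224 and 154 is divisible by 14, so (224, 154) ⊆ (14). Therefore (224, 154) = (14), d = 14.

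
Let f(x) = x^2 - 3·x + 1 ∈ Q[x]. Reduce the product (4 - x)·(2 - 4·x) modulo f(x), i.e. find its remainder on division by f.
First multiply in Q[x] without reducing: a · b = 4·x^2 - 18·x + 8. Now divide by f(x) = x^2 - 3·x + 1, eliminating the leading term at each step:
  leading term 4·x^2: subtract (4)·f(x) = 4·x^2 - 12·x + 4, leaving 4 - 6·x
The degree is now < 2, so this is the remainder. Hence a · b ≡ 4 - 6·x in Q[x]/(f).

Final answer: a · b ≡ 4 - 6·x (mod f(x))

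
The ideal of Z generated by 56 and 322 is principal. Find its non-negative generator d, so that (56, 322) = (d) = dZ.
In the PID Z, (a, b) is generated by gcd(a, b). Compute gcd(322, 56) with the extended Euclidean algorithm, tracking rows (r, s, t) with s·322 + t·56 = r:
  row A: (322, 1, 0)   [1·322 + 0·56 = 322]
  row B: (56, 0, 1)   [0·322 + 1·56 = 56]
  322 = 5·56 + 42   → row C = row A − 5·row B = (42, 1, −5)   [check: 1·322 − 5·56 = 42]
  56 = 1·42 + 14   → row D = row B − 1·row C = (14, −1, 6)   [check: −1·322 + 6·56 = 14]
  42 = 3·14 + 0   → remainder 0, stop. gcd = 14 (last nonzero row D).
So gcd(56, 322) = 14, with Bézout identity −1·322 + 6·56 = 14. Containment (⊇): the Bézout identity exhibits 14 as an element of (56, 322), giving (14) ⊆ (56, 322). Containment (⊆): since 14 | 56 and 14 | 322 (56 = 14·4, 322 = 14·23), every Z-linear combination of 56 and 322 is divisible by 14, so (56, 322) ⊆ (14). Therefore (56, 322) = (14), d = 14.

Final answer: (56, 322) = (14); d = 14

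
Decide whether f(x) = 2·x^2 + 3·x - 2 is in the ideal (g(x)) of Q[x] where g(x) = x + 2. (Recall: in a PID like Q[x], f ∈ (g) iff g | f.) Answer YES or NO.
YES

In Q[x] the ideal (g) consists of all multiples of g, so f ∈ (g) iff g | f, i.e. iff the remainder of f on division by g is 0. Divide f by g (g is monic, so eliminate the leading term of the running remainder at each step):
  leading term 2·x^2: subtract (2·x)·g(x) = 2·x^2 + 4·x, leaving -x - 2
  leading term -x: subtract (-1)·g(x) = -x - 2, leaving 0
The remainder is 0, so f(x) = g(x) · h(x) with h(x) = 2·x - 1. Hence g | f, i.e. f ∈ (g).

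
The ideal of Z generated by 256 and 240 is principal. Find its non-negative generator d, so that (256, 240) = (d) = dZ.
(256, 240) = (16); d = 16

In the PID Z, (a, b) is generated by gcd(a, b). Compute gcd(256, 240) with the extended Euclidean algorithm, tracking rows (r, s, t) with s·256 + t·240 = r:
  row A: (256, 1, 0)   [1·256 + 0·240 = 256]
  row B: (240, 0, 1)   [0·256 + 1·240 = 240]
  256 = 1·240 + 16   → row C = row A − 1·row B = (16, 1, −1)   [check: 1·256 − 1·240 = 16]
  240 = 15·16 + 0   → remainder 0, stop. gcd = 16 (last nonzero row C).
So gcd(256, 240) = 16, with Bézout identity 1·256 − 1·240 = 16. Containment (⊇): the Bézout identity exhibits 16 as an element of (256, 240), giving (16) ⊆ (256, 240). Containment (⊆): since 16 | 256 and 16 | 240 (256 = 16·16, 240 = 16·15), every Z-linear combination of 256 and 240 is divisible by 16, so (256, 240) ⊆ (16). Therefore (256, 240) = (16), d = 16.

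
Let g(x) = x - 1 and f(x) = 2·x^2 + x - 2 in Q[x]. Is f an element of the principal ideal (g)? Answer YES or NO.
NO

In Q[x] the ideal (g) consists of all multiples of g, so f ∈ (g) iff g | f, i.e. iff the remainder of f on division by g is 0. Divide f by g (g is monic, so eliminate the leading term of the running remainder at each step):
  leading term 2·x^2: subtract (2·x)·g(x) = 2·x^2 - 2·x, leaving 3·x - 2
  leading term 3·x: subtract (3)·g(x) = 3·x - 3, leaving 1
The remainder r(x) = 1 ≠ 0 (and deg r < deg g), so g ∤ f, i.e. f ∉ (g).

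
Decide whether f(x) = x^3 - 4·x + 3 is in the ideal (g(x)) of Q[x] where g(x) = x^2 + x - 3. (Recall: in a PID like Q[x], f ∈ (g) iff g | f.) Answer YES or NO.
In Q[x] the ideal (g) consists of all multiples of g, so f ∈ (g) iff g | f, i.e. iff the remainder of f on division by g is 0. Divide f by g (g is monic, so eliminate the leading term of the running remainder at each step):
  leading term x^3: subtract (x)·g(x) = x^3 + x^2 - 3·x, leaving -x^2 - x + 3
  leading term -x^2: subtract (-1)·g(x) = -x^2 - x + 3, leaving 0
The remainder is 0, so f(x) = g(x) · h(x) with h(x) = x - 1. Hence g | f, i.e. f ∈ (g).

Final answer: YES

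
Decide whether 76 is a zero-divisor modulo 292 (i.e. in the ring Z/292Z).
YES

gcd(76, 292) = 4 > 1, so 76 is not a unit in Z/292Z. In Z/nZ every nonzero non-unit is a zero-divisor: explicitly, take b = 292/gcd = 73 ≠ 0 (mod 292); then 76·73 = 5548 = 19·292, i.e. 76·73 ≡ 0 (mod 292). So 76 is a zero-divisor.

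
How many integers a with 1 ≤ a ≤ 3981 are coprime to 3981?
The number of a ∈ {1, ..., 3981} with gcd(a, 3981) = 1 is by definition Euler's totient φ(3981). φ is multiplicative, with φ(p^e) = p^e − p^(e−1). Factorise 3981 = 3 · 1327. Then
  φ(3981) = (3 − 1) · (1327 − 1) = 2 · 1326 = 2652.
So there are 2652 such integers.

Final answer: 2652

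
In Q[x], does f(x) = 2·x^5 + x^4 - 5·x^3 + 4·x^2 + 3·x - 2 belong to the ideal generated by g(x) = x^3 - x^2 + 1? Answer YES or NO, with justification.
YES

In Q[x] the ideal (g) consists of all multiples of g, so f ∈ (g) iff g | f, i.e. iff the remainder of f on division by g is 0. Divide f by g (g is monic, so eliminate the leading term of the running remainder at each step):
  leading term 2·x^5: subtract (2·x^2)·g(x) = 2·x^5 - 2·x^4 + 2·x^2, leaving 3·x^4 - 5·x^3 + 2·x^2 + 3·x - 2
  leading term 3·x^4: subtract (3·x)·g(x) = 3·x^4 - 3·x^3 + 3·x, leaving -2·x^3 + 2·x^2 - 2
  leading term -2·x^3: subtract (-2)·g(x) = -2·x^3 + 2·x^2 - 2, leaving 0
The remainder is 0, so f(x) = g(x) · h(x) with h(x) = 2·x^2 + 3·x - 2. Hence g | f, i.e. f ∈ (g).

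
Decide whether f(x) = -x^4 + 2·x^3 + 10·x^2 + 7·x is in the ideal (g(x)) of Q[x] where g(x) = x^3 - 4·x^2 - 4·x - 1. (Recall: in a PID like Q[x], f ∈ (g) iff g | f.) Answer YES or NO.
In Q[x] the ideal (g) consists of all multiples of g, so f ∈ (g) iff g | f, i.e. iff the remainder of f on division by g is 0. Divide f by g (g is monic, so eliminate the leading term of the running remainder at each step):
  leading term -x^4: subtract (-x)·g(x) = -x^4 + 4·x^3 + 4·x^2 + x, leaving -2·x^3 + 6·x^2 + 6·x
  leading term -2·x^3: subtract (-2)·g(x) = -2·x^3 + 8·x^2 + 8·x + 2, leaving -2·x^2 - 2·x - 2
The remainder r(x) = -2·x^2 - 2·x - 2 ≠ 0 (and deg r < deg g), so g ∤ f, i.e. f ∉ (g).

Final answer: NO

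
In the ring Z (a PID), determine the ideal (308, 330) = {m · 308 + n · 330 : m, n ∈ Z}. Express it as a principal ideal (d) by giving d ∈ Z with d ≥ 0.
In the PID Z, (a, b) is generated by gcd(a, b). Compute gcd(330, 308) with the extended Euclidean algorithm, tracking rows (r, s, t) with s·330 + t·308 = r:
  row A: (330, 1, 0)   [1·330 + 0·308 = 330]
  row B: (308, 0, 1)   [0·330 + 1·308 = 308]
  330 = 1·308 + 22   → row C = row A − 1·row B = (22, 1, −1)   [check: 1·330 − 1·308 = 22]
  308 = 14·22 + 0   → remainder 0, stop. gcd = 22 (last nonzero row C).
So gcd(308, 330) = 22, with Bézout identity 1·330 − 1·308 = 22. Containment (⊇): the Bézout identity exhibits 22 as an element of (308, 330), giving (22) ⊆ (308, 330). Containment (⊆): since 22 | 308 and 22 | 330 (308 = 22·14, 330 = 22·15), every Z-linear combination of 308 and 330 is divisible by 22, so (308, 330) ⊆ (22). Therefore (308, 330) = (22), d = 22.

Final answer: (308, 330) = (22); d = 22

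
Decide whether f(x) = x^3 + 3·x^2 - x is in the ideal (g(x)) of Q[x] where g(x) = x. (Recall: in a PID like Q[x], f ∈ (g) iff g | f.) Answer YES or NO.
YES

In Q[x] the ideal (g) consists of all multiples of g, so f ∈ (g) iff g | f, i.e. iff the remainder of f on division by g is 0. Divide f by g (g is monic, so eliminate the leading term of the running remainder at each step):
  leading term x^3: subtract (x^2)·g(x) = x^3, leaving 3·x^2 - x
  leading term 3·x^2: subtract (3·x)·g(x) = 3·x^2, leaving -x
  leading term -x: subtract (-1)·g(x) = -x, leaving 0
The remainder is 0, so f(x) = g(x) · h(x) with h(x) = x^2 + 3·x - 1. Hence g | f, i.e. f ∈ (g).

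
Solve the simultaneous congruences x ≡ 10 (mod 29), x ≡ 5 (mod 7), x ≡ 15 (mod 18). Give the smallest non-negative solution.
x ≡ 2301 (mod 3654); the representative in [0, 3654) is 2301

The moduli 29, 7, 18 are pairwise coprime, so by the CRT there is a unique solution mod 29·7·18 = 3654.
Solve by successive substitution. Start with x ≡ 10 (mod 29).
  Combine with x ≡ 5 (mod 7): write x = 10 + 29·t and require 10 + 29·t ≡ 5 (mod 7), i.e. 29·t ≡ 5 − 10 ≡ 2 (mod 7). Since 29^(−1) ≡ 1 (mod 7) (29 ≡ 1 (mod 7)), t ≡ 1·2 ≡ 2 (mod 7). So x ≡ 10 + 29·2 = 68 (mod 203).
  Combine with x ≡ 15 (mod 18): write x = 68 + 203·t and require 68 + 203·t ≡ 15 (mod 18), i.e. 203·t ≡ 15 − 68 ≡ 1 (mod 18). Since 203^(−1) ≡ 11 (mod 18) (203 ≡ 5 (mod 18)), t ≡ 11·1 ≡ 11 (mod 18). So x ≡ 68 + 203·11 = 2301 (mod 3654).
Unique solution in [0, 3654): x = 2301.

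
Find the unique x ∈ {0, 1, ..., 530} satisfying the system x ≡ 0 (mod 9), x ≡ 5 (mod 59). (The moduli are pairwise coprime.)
The moduli 9, 59 are pairwise coprime, so by the CRT there is a unique solution mod 9·59 = 531.
Solve by successive substitution. Start with x ≡ 0 (mod 9).
  Combine with x ≡ 5 (mod 59): write x = 9·t and require 9·t ≡ 5 (mod 59). Since 9^(−1) ≡ 46 (mod 59), t ≡ 46·5 ≡ 53 (mod 59). So x ≡ 9·53 = 477 (mod 531).
Unique solution in [0, 531): x = 477.

Final answer: x ≡ 477 (mod 531); the representative in [0, 531) is 477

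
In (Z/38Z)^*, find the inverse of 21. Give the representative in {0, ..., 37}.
21^(−1) ≡ 29 (mod 38)

Apply the extended Euclidean algorithm to (38, 21), tracking rows (r, s, t) with s·38 + t·21 = r. Each division r_prev = q·r_cur + r_new produces the new row as (previous row) − q·(current row):
  row A: (38, 1, 0)   [1·38 + 0·21 = 38]
  row B: (21, 0, 1)   [0·38 + 1·21 = 21]
  38 = 1·21 + 17   → row C = row A − 1·row B = (17, 1, −1)   [check: 1·38 − 1·21 = 17]
  21 = 1·17 + 4   → row D = row B − 1·row C = (4, −1, 2)   [check: −1·38 + 2·21 = 4]
  17 = 4·4 + 1   → row E = row C − 4·row D = (1, 5, −9)   [check: 5·38 − 9·21 = 1]
  4 = 4·1 + 0   → remainder 0, stop. gcd = 1 (last nonzero row E).
The gcd is 1, so 21 is invertible mod 38. The last nonzero row gives 5·38 − 9·21 = 1, so t = −9. So 21^(−1) ≡ −9 ≡ 29 (mod 38). Verify: 21 · 29 = 609 ≡ 1 (mod 38). ✓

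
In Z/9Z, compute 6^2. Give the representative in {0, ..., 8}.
0

Use repeated squaring. Binary(2) = 10. Walk through the bits of the exponent 2 left-to-right: at each bit after the leading one, square the running value, then multiply by 6 if the bit is 1 (always reducing mod 9):
  bit 1 = 1 (leading): start with 6.
  bit 2 = 0: square 6^2 = 36 ≡ 0 (mod 9).
Final value: 6^2 ≡ 0 (mod 9).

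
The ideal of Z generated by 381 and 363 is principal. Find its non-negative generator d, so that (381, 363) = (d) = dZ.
(381, 363) = (3); d = 3

In the PID Z, (a, b) is generated by gcd(a, b). Compute gcd(381, 363) with the extended Euclidean algorithm, tracking rows (r, s, t) with s·381 + t·363 = r:
  row A: (381, 1, 0)   [1·381 + 0·363 = 381]
  row B: (363, 0, 1)   [0·381 + 1·363 = 363]
  381 = 1·363 + 18   → row C = row A − 1·row B = (18, 1, −1)   [check: 1·381 − 1·363 = 18]
  363 = 20·18 + 3   → row D = row B − 20·row C = (3, −20, 21)   [check: −20·381 + 21·363 = 3]
  18 = 6·3 + 0   → remainder 0, stop. gcd = 3 (last nonzero row D).
So gcd(381, 363) = 3, with Bézout identity −20·381 + 21·363 = 3. Containment (⊇): the Bézout identity exhibits 3 as an element of (381, 363), giving (3) ⊆ (381, 363). Containment (⊆): since 3 | 381 and 3 | 363 (381 = 3·127, 363 = 3·121), every Z-linear combination of 381 and 363 is divisible by 3, so (381, 363) ⊆ (3). Therefore (381, 363) = (3), d = 3.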